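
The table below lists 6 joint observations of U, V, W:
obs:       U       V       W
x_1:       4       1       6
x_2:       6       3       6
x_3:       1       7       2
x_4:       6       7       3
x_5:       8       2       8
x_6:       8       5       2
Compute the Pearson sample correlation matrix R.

Step 1 — column means:
  mean(U) = (4 + 6 + 1 + 6 + 8 + 8) / 6 = 33/6 = 5.5
  mean(V) = (1 + 3 + 7 + 7 + 2 + 5) / 6 = 25/6 = 4.1667
  mean(W) = (6 + 6 + 2 + 3 + 8 + 2) / 6 = 27/6 = 4.5

Step 2 — sample variances and covariances s[i,j] = (1/(n-1)) · Σ_k (x_{k,i} - mean_i) · (x_{k,j} - mean_j), with n-1 = 5:
  s[U,U] = ((-1.5)·(-1.5) + (0.5)·(0.5) + (-4.5)·(-4.5) + (0.5)·(0.5) + (2.5)·(2.5) + (2.5)·(2.5)) / 5 = 35.5/5 = 7.1
  s[U,V] = ((-1.5)·(-3.1667) + (0.5)·(-1.1667) + (-4.5)·(2.8333) + (0.5)·(2.8333) + (2.5)·(-2.1667) + (2.5)·(0.8333)) / 5 = -10.5/5 = -2.1
  s[U,W] = ((-1.5)·(1.5) + (0.5)·(1.5) + (-4.5)·(-2.5) + (0.5)·(-1.5) + (2.5)·(3.5) + (2.5)·(-2.5)) / 5 = 11.5/5 = 2.3
  s[V,V] = ((-3.1667)·(-3.1667) + (-1.1667)·(-1.1667) + (2.8333)·(2.8333) + (2.8333)·(2.8333) + (-2.1667)·(-2.1667) + (0.8333)·(0.8333)) / 5 = 32.8333/5 = 6.5667
  s[V,W] = ((-3.1667)·(1.5) + (-1.1667)·(1.5) + (2.8333)·(-2.5) + (2.8333)·(-1.5) + (-2.1667)·(3.5) + (0.8333)·(-2.5)) / 5 = -27.5/5 = -5.5
  s[W,W] = ((1.5)·(1.5) + (1.5)·(1.5) + (-2.5)·(-2.5) + (-1.5)·(-1.5) + (3.5)·(3.5) + (-2.5)·(-2.5)) / 5 = 31.5/5 = 6.3
  Sample standard deviations s_i = √(s[i,i]):
  s(U) = √(7.1) = 2.6646
  s(V) = √(6.5667) = 2.5626
  s(W) = √(6.3) = 2.51

Step 3 — r_{ij} = s_{ij} / (s_i · s_j):
  r[U,U] = 1 (diagonal).
  r[U,V] = -2.1 / (2.6646 · 2.5626) = -2.1 / 6.8281 = -0.3076
  r[U,W] = 2.3 / (2.6646 · 2.51) = 2.3 / 6.688 = 0.3439
  r[V,V] = 1 (diagonal).
  r[V,W] = -5.5 / (2.5626 · 2.51) = -5.5 / 6.432 = -0.8551
  r[W,W] = 1 (diagonal).

R is symmetric with unit diagonal. Assembling:

R = [[1, -0.3076, 0.3439],
 [-0.3076, 1, -0.8551],
 [0.3439, -0.8551, 1]]


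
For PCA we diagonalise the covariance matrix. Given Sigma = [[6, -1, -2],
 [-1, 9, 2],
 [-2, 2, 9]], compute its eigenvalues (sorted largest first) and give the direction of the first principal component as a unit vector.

Step 1 — characteristic polynomial p(λ) = det(λI - Sigma) = λ³ - tr·λ² + c_1·λ - det, where tr = trace, c_1 = sum of the principal 2×2 minors, det = det(Sigma):
  tr = 6 + 9 + 9 = 24,
  c_1 = (6·9 - (-1)²) + (6·9 - (-2)²) + (9·9 - (2)²) = 53 + 50 + 77 = 180,
  det = 6·(9·9 - (2)²) - (-1)·((-1)·9 - (2)·(-2)) + (-2)·((-1)·(2) - 9·(-2)) = 6·(77) - (-1)·(-5) + (-2)·(16) = 425.
  So p(λ) = λ³ - 24λ² + 180λ - 425.
Step 2 — look for an integer root (rational root theorem: any rational root is an integer divisor of 425). Testing λ = 5:
  p(5) = 125 - 600 + 900 - 425 = 0  ✓
  Dividing out (λ - 5): p(λ) = (λ - 5)(λ² - 19λ + 85).
Step 3 — remaining eigenvalues from the quadratic λ² - 19λ + 85 = 0:
  Δ = 19² - 4·85 = 361 - 340 = 21,  λ = (19 ± √21)/2 = (19 ± 4.5826)/2 ≈ 11.7913 or 7.2087.
  Sorted: λ_1 = 11.7913,  λ_2 = 7.2087,  λ_3 = 5  (check: sum = 24 = tr ✓).

Step 4 — unit eigenvector for λ_1 ≈ 11.7913: v spans the null space of (Sigma - λ_1 I), whose rows are
  r_1 = (-5.7913, -1, -2),  r_2 = (-1, -2.7913, 2),  r_3 = (-2, 2, -2.7913).
  v is orthogonal to every row, so take v ∝ r_1 × r_2 = ((-1)·(2) - (-2)·(-2.7913), (-2)·(-1) - (-5.7913)·(2), (-5.7913)·(-2.7913) - (-1)·(-1)) ≈ (-7.5826, 13.5826, 15.1652).
  Rescale (multiply by -1 so the first nonzero entry is positive): u = (7.5826, -13.5826, -15.1652).
  ||u|| = √((7.5826)² + (-13.5826)² + (-15.1652)²) = √(471.9636) ≈ 21.7247,  v_1 = u/||u|| ≈ (0.349, -0.6252, -0.6981) (||v_1|| = 1).

λ_1 = 11.7913,  λ_2 = 7.2087,  λ_3 = 5;  v_1 ≈ (0.349, -0.6252, -0.6981)


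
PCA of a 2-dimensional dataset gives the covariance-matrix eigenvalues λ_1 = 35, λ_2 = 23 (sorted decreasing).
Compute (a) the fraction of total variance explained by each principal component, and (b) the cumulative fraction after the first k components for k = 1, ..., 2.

Step 1 — total variance = trace(Sigma) = Σ λ_i = 35 + 23 = 58.

Step 2 — fraction explained by component i = λ_i / Σ λ:
  PC1: 35/58 = 0.6034
  PC2: 23/58 = 0.3966

Step 3 — cumulative fraction after k components = (λ_1 + ... + λ_k) / Σ λ:
  k = 1: 35/58 = 0.6034
  k = 2: (35 + 23)/58 = 58/58 = 1

Summary (fraction, with percent):

explained: PC1 0.6034 (60.34%), PC2 0.3966 (39.66%);  cumulative: 0.6034, 1


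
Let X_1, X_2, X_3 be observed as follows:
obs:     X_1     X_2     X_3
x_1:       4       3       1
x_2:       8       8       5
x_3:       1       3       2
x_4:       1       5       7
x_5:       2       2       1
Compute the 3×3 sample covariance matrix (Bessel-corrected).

Step 1 — column means:
  mean(X_1) = (4 + 8 + 1 + 1 + 2) / 5 = 16/5 = 3.2
  mean(X_2) = (3 + 8 + 3 + 5 + 2) / 5 = 21/5 = 4.2
  mean(X_3) = (1 + 5 + 2 + 7 + 1) / 5 = 16/5 = 3.2

Step 2 — sample covariance S[i,j] = (1/(n-1)) · Σ_k (x_{k,i} - mean_i) · (x_{k,j} - mean_j), with n-1 = 4.
  S[X_1,X_1] = ((0.8)·(0.8) + (4.8)·(4.8) + (-2.2)·(-2.2) + (-2.2)·(-2.2) + (-1.2)·(-1.2)) / 4 = 34.8/4 = 8.7
  S[X_1,X_2] = ((0.8)·(-1.2) + (4.8)·(3.8) + (-2.2)·(-1.2) + (-2.2)·(0.8) + (-1.2)·(-2.2)) / 4 = 20.8/4 = 5.2
  S[X_1,X_3] = ((0.8)·(-2.2) + (4.8)·(1.8) + (-2.2)·(-1.2) + (-2.2)·(3.8) + (-1.2)·(-2.2)) / 4 = 3.8/4 = 0.95
  S[X_2,X_2] = ((-1.2)·(-1.2) + (3.8)·(3.8) + (-1.2)·(-1.2) + (0.8)·(0.8) + (-2.2)·(-2.2)) / 4 = 22.8/4 = 5.7
  S[X_2,X_3] = ((-1.2)·(-2.2) + (3.8)·(1.8) + (-1.2)·(-1.2) + (0.8)·(3.8) + (-2.2)·(-2.2)) / 4 = 18.8/4 = 4.7
  S[X_3,X_3] = ((-2.2)·(-2.2) + (1.8)·(1.8) + (-1.2)·(-1.2) + (3.8)·(3.8) + (-2.2)·(-2.2)) / 4 = 28.8/4 = 7.2

S is symmetric (S[j,i] = S[i,j]). Assembling:

S = [[8.7, 5.2, 0.95],
 [5.2, 5.7, 4.7],
 [0.95, 4.7, 7.2]]


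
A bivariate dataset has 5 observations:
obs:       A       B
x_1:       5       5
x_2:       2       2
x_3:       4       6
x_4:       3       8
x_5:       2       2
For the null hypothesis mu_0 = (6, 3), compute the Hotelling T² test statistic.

Step 1 — sample mean vector:
  mean(A) = (5 + 2 + 4 + 3 + 2) / 5 = 16/5 = 3.2
  mean(B) = (5 + 2 + 6 + 8 + 2) / 5 = 23/5 = 4.6
  x̄ = (3.2, 4.6),  deviation x̄ - mu_0 = (3.2, 4.6) - (6, 3) = (-2.8, 1.6).

Step 2 — sample covariance matrix, S[i,j] = (1/(n-1)) · Σ_k (x_{k,i} - mean_i) · (x_{k,j} - mean_j), divisor n-1 = 4:
  S[A,A] = ((1.8)·(1.8) + (-1.2)·(-1.2) + (0.8)·(0.8) + (-0.2)·(-0.2) + (-1.2)·(-1.2)) / 4 = 6.8/4 = 1.7
  S[A,B] = ((1.8)·(0.4) + (-1.2)·(-2.6) + (0.8)·(1.4) + (-0.2)·(3.4) + (-1.2)·(-2.6)) / 4 = 7.4/4 = 1.85
  S[B,B] = ((0.4)·(0.4) + (-2.6)·(-2.6) + (1.4)·(1.4) + (3.4)·(3.4) + (-2.6)·(-2.6)) / 4 = 27.2/4 = 6.8
  S = [[1.7, 1.85],
 [1.85, 6.8]].

Step 3 — invert S. det(S) = 1.7·6.8 - (1.85)² = 8.1375.
  S^{-1} = (1/det) · [[d, -b], [-b, a]] = [[0.8356, -0.2273],
 [-0.2273, 0.2089]].

Step 4 — quadratic form (x̄ - mu_0)^T · S^{-1} · (x̄ - mu_0):
  S^{-1} · (x̄ - mu_0) = (-2.7035, 0.9708),
  (x̄ - mu_0)^T · [...] = (-2.8)·(-2.7035) + (1.6)·(0.9708) = 9.1232.

Step 5 — scale by n: T² = 5 · 9.1232 = 45.616.

T² ≈ 45.616


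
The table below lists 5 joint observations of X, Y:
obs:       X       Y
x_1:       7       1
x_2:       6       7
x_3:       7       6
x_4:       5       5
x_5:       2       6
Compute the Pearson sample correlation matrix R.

Step 1 — column means:
  mean(X) = (7 + 6 + 7 + 5 + 2) / 5 = 27/5 = 5.4
  mean(Y) = (1 + 7 + 6 + 5 + 6) / 5 = 25/5 = 5

Step 2 — sample variances and covariances s[i,j] = (1/(n-1)) · Σ_k (x_{k,i} - mean_i) · (x_{k,j} - mean_j), with n-1 = 4:
  s[X,X] = ((1.6)·(1.6) + (0.6)·(0.6) + (1.6)·(1.6) + (-0.4)·(-0.4) + (-3.4)·(-3.4)) / 4 = 17.2/4 = 4.3
  s[X,Y] = ((1.6)·(-4) + (0.6)·(2) + (1.6)·(1) + (-0.4)·(0) + (-3.4)·(1)) / 4 = -7/4 = -1.75
  s[Y,Y] = ((-4)·(-4) + (2)·(2) + (1)·(1) + (0)·(0) + (1)·(1)) / 4 = 22/4 = 5.5
  Sample standard deviations s_i = √(s[i,i]):
  s(X) = √(4.3) = 2.0736
  s(Y) = √(5.5) = 2.3452

Step 3 — r_{ij} = s_{ij} / (s_i · s_j):
  r[X,X] = 1 (diagonal).
  r[X,Y] = -1.75 / (2.0736 · 2.3452) = -1.75 / 4.8631 = -0.3599
  r[Y,Y] = 1 (diagonal).

R is symmetric with unit diagonal. Assembling:

R = [[1, -0.3599],
 [-0.3599, 1]]


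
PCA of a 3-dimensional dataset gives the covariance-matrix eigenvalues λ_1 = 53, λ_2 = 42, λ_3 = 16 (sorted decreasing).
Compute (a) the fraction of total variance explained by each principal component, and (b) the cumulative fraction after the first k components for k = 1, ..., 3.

Step 1 — total variance = trace(Sigma) = Σ λ_i = 53 + 42 + 16 = 111.

Step 2 — fraction explained by component i = λ_i / Σ λ:
  PC1: 53/111 = 0.4775
  PC2: 42/111 = 0.3784
  PC3: 16/111 = 0.1441

Step 3 — cumulative fraction after k components = (λ_1 + ... + λ_k) / Σ λ:
  k = 1: 53/111 = 0.4775
  k = 2: (53 + 42)/111 = 95/111 = 0.8559
  k = 3: (53 + 42 + 16)/111 = 111/111 = 1

Summary (fraction, with percent):

explained: PC1 0.4775 (47.75%), PC2 0.3784 (37.84%), PC3 0.1441 (14.41%);  cumulative: 0.4775, 0.8559, 1


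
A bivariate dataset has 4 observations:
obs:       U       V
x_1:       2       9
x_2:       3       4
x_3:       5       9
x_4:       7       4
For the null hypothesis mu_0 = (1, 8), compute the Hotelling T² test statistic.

Step 1 — sample mean vector:
  mean(U) = (2 + 3 + 5 + 7) / 4 = 17/4 = 4.25
  mean(V) = (9 + 4 + 9 + 4) / 4 = 26/4 = 6.5
  x̄ = (4.25, 6.5),  deviation x̄ - mu_0 = (4.25, 6.5) - (1, 8) = (3.25, -1.5).

Step 2 — sample covariance matrix, S[i,j] = (1/(n-1)) · Σ_k (x_{k,i} - mean_i) · (x_{k,j} - mean_j), divisor n-1 = 3:
  S[U,U] = ((-2.25)·(-2.25) + (-1.25)·(-1.25) + (0.75)·(0.75) + (2.75)·(2.75)) / 3 = 14.75/3 = 4.9167
  S[U,V] = ((-2.25)·(2.5) + (-1.25)·(-2.5) + (0.75)·(2.5) + (2.75)·(-2.5)) / 3 = -7.5/3 = -2.5
  S[V,V] = ((2.5)·(2.5) + (-2.5)·(-2.5) + (2.5)·(2.5) + (-2.5)·(-2.5)) / 3 = 25/3 = 8.3333
  S = [[4.9167, -2.5],
 [-2.5, 8.3333]].

Step 3 — invert S. det(S) = 4.9167·8.3333 - (-2.5)² = 34.7222.
  S^{-1} = (1/det) · [[d, -b], [-b, a]] = [[0.24, 0.072],
 [0.072, 0.1416]].

Step 4 — quadratic form (x̄ - mu_0)^T · S^{-1} · (x̄ - mu_0):
  S^{-1} · (x̄ - mu_0) = (0.672, 0.0216),
  (x̄ - mu_0)^T · [...] = (3.25)·(0.672) + (-1.5)·(0.0216) = 2.1516.

Step 5 — scale by n: T² = 4 · 2.1516 = 8.6064.

T² ≈ 8.6064


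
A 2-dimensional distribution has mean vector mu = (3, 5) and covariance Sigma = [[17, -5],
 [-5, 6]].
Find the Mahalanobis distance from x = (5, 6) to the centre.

Step 1 — centre the observation: (x - mu) = (2, 1).

Step 2 — invert Sigma. det(Sigma) = 17·6 - (-5)² = 77.
  Sigma^{-1} = (1/det) · [[d, -b], [-b, a]] = [[0.0779, 0.0649],
 [0.0649, 0.2208]].

Step 3 — form the quadratic (x - mu)^T · Sigma^{-1} · (x - mu):
  Sigma^{-1} · (x - mu) = (0.2208, 0.3506).
  (x - mu)^T · [Sigma^{-1} · (x - mu)] = (2)·(0.2208) + (1)·(0.3506) = 0.7922.

Step 4 — take square root: d = √(0.7922) ≈ 0.8901.

d(x, mu) = √(0.7922) ≈ 0.8901


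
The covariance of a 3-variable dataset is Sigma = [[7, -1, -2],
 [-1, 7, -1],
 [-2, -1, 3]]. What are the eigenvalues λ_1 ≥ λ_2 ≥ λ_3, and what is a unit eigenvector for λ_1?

Step 1 — characteristic polynomial p(λ) = det(λI - Sigma) = λ³ - tr·λ² + c_1·λ - det, where tr = trace, c_1 = sum of the principal 2×2 minors, det = det(Sigma):
  tr = 7 + 7 + 3 = 17,
  c_1 = (7·7 - (-1)²) + (7·3 - (-2)²) + (7·3 - (-1)²) = 48 + 17 + 20 = 85,
  det = 7·(7·3 - (-1)²) - (-1)·((-1)·3 - (-1)·(-2)) + (-2)·((-1)·(-1) - 7·(-2)) = 7·(20) - (-1)·(-5) + (-2)·(15) = 105.
  So p(λ) = λ³ - 17λ² + 85λ - 105.
Step 2 — look for an integer root (rational root theorem: any rational root is an integer divisor of 105). Testing λ = 7:
  p(7) = 343 - 833 + 595 - 105 = 0  ✓
  Dividing out (λ - 7): p(λ) = (λ - 7)(λ² - 10λ + 15).
Step 3 — remaining eigenvalues from the quadratic λ² - 10λ + 15 = 0:
  Δ = 10² - 4·15 = 100 - 60 = 40,  λ = (10 ± √40)/2 = (10 ± 6.3246)/2 ≈ 8.1623 or 1.8377.
  Sorted: λ_1 = 8.1623,  λ_2 = 7,  λ_3 = 1.8377  (check: sum = 17 = tr ✓).

Step 4 — unit eigenvector for λ_1 ≈ 8.1623: v spans the null space of (Sigma - λ_1 I), whose rows are
  r_1 = (-1.1623, -1, -2),  r_2 = (-1, -1.1623, -1),  r_3 = (-2, -1, -5.1623).
  v is orthogonal to every row, so take v ∝ r_1 × r_2 = ((-1)·(-1) - (-2)·(-1.1623), (-2)·(-1) - (-1.1623)·(-1), (-1.1623)·(-1.1623) - (-1)·(-1)) ≈ (-1.3246, 0.8377, 0.3509).
  Rescale (multiply by -1 so the first nonzero entry is positive): u = (1.3246, -0.8377, -0.3509).
  ||u|| = √((1.3246)² + (-0.8377)² + (-0.3509)²) = √(2.5793) ≈ 1.606,  v_1 = u/||u|| ≈ (0.8247, -0.5216, -0.2185) (||v_1|| = 1).

λ_1 = 8.1623,  λ_2 = 7,  λ_3 = 1.8377;  v_1 ≈ (0.8247, -0.5216, -0.2185)


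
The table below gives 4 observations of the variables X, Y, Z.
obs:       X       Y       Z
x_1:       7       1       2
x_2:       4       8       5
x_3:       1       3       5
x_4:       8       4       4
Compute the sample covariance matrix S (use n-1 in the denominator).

Step 1 — column means:
  mean(X) = (7 + 4 + 1 + 8) / 4 = 20/4 = 5
  mean(Y) = (1 + 8 + 3 + 4) / 4 = 16/4 = 4
  mean(Z) = (2 + 5 + 5 + 4) / 4 = 16/4 = 4

Step 2 — sample covariance S[i,j] = (1/(n-1)) · Σ_k (x_{k,i} - mean_i) · (x_{k,j} - mean_j), with n-1 = 3.
  S[X,X] = ((2)·(2) + (-1)·(-1) + (-4)·(-4) + (3)·(3)) / 3 = 30/3 = 10
  S[X,Y] = ((2)·(-3) + (-1)·(4) + (-4)·(-1) + (3)·(0)) / 3 = -6/3 = -2
  S[X,Z] = ((2)·(-2) + (-1)·(1) + (-4)·(1) + (3)·(0)) / 3 = -9/3 = -3
  S[Y,Y] = ((-3)·(-3) + (4)·(4) + (-1)·(-1) + (0)·(0)) / 3 = 26/3 = 8.6667
  S[Y,Z] = ((-3)·(-2) + (4)·(1) + (-1)·(1) + (0)·(0)) / 3 = 9/3 = 3
  S[Z,Z] = ((-2)·(-2) + (1)·(1) + (1)·(1) + (0)·(0)) / 3 = 6/3 = 2

S is symmetric (S[j,i] = S[i,j]). Assembling:

S = [[10, -2, -3],
 [-2, 8.6667, 3],
 [-3, 3, 2]]


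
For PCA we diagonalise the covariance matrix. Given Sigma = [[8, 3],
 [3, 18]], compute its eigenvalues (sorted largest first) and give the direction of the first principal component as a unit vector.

Step 1 — characteristic polynomial of 2×2 Sigma:
  det(Sigma - λI) = λ² - trace · λ + det = 0.
  trace = 8 + 18 = 26, det = 8·18 - (3)² = 135.
Step 2 — discriminant:
  Δ = trace² - 4·det = 676 - 540 = 136.
Step 3 — eigenvalues:
  λ = (trace ± √Δ)/2 = (26 ± 11.6619)/2,
  λ_1 = 18.831,  λ_2 = 7.169.

Step 4 — unit eigenvector for λ_1: solve (Sigma - λ_1 I)v = 0. First row:
  (8 - 18.831)·v_x + (3)·v_y = 0, i.e. (-10.831)·v_x + (3)·v_y = 0,
  so v ∝ (b, λ_1 - a) = (3, 10.831) = u.
  ||u|| = √((3)² + (10.831)²) = √(126.3095) ≈ 11.2388,
  v_1 = u/||u|| ≈ (0.2669, 0.9637) (||v_1|| = 1).

λ_1 = 18.831,  λ_2 = 7.169;  v_1 ≈ (0.2669, 0.9637)


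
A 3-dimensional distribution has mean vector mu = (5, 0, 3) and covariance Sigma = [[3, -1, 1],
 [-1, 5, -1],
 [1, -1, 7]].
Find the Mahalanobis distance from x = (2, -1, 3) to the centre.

Step 1 — centre the observation: (x - mu) = (-3, -1, 0).

Step 2 — invert Sigma (cofactor / det for 3×3, or solve directly):
  Sigma^{-1} = [[0.3696, 0.0652, -0.0435],
 [0.0652, 0.2174, 0.0217],
 [-0.0435, 0.0217, 0.1522]].

Step 3 — form the quadratic (x - mu)^T · Sigma^{-1} · (x - mu):
  Sigma^{-1} · (x - mu) = (-1.1739, -0.413, 0.1087).
  (x - mu)^T · [Sigma^{-1} · (x - mu)] = (-3)·(-1.1739) + (-1)·(-0.413) + (0)·(0.1087) = 3.9348.

Step 4 — take square root: d = √(3.9348) ≈ 1.9836.

d(x, mu) = √(3.9348) ≈ 1.9836


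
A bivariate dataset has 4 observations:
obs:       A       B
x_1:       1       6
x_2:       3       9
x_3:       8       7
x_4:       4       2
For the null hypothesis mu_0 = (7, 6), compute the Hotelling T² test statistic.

Step 1 — sample mean vector:
  mean(A) = (1 + 3 + 8 + 4) / 4 = 16/4 = 4
  mean(B) = (6 + 9 + 7 + 2) / 4 = 24/4 = 6
  x̄ = (4, 6),  deviation x̄ - mu_0 = (4, 6) - (7, 6) = (-3, 0).

Step 2 — sample covariance matrix, S[i,j] = (1/(n-1)) · Σ_k (x_{k,i} - mean_i) · (x_{k,j} - mean_j), divisor n-1 = 3:
  S[A,A] = ((-3)·(-3) + (-1)·(-1) + (4)·(4) + (0)·(0)) / 3 = 26/3 = 8.6667
  S[A,B] = ((-3)·(0) + (-1)·(3) + (4)·(1) + (0)·(-4)) / 3 = 1/3 = 0.3333
  S[B,B] = ((0)·(0) + (3)·(3) + (1)·(1) + (-4)·(-4)) / 3 = 26/3 = 8.6667
  S = [[8.6667, 0.3333],
 [0.3333, 8.6667]].

Step 3 — invert S. det(S) = 8.6667·8.6667 - (0.3333)² = 75.
  S^{-1} = (1/det) · [[d, -b], [-b, a]] = [[0.1156, -0.0044],
 [-0.0044, 0.1156]].

Step 4 — quadratic form (x̄ - mu_0)^T · S^{-1} · (x̄ - mu_0):
  S^{-1} · (x̄ - mu_0) = (-0.3467, 0.0133),
  (x̄ - mu_0)^T · [...] = (-3)·(-0.3467) + (0)·(0.0133) = 1.04.

Step 5 — scale by n: T² = 4 · 1.04 = 4.16.

T² ≈ 4.16


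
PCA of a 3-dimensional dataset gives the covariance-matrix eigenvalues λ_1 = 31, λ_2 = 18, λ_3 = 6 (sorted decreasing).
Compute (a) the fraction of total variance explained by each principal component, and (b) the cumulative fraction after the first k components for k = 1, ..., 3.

Step 1 — total variance = trace(Sigma) = Σ λ_i = 31 + 18 + 6 = 55.

Step 2 — fraction explained by component i = λ_i / Σ λ:
  PC1: 31/55 = 0.5636
  PC2: 18/55 = 0.3273
  PC3: 6/55 = 0.1091

Step 3 — cumulative fraction after k components = (λ_1 + ... + λ_k) / Σ λ:
  k = 1: 31/55 = 0.5636
  k = 2: (31 + 18)/55 = 49/55 = 0.8909
  k = 3: (31 + 18 + 6)/55 = 55/55 = 1

Summary (fraction, with percent):

explained: PC1 0.5636 (56.36%), PC2 0.3273 (32.73%), PC3 0.1091 (10.91%);  cumulative: 0.5636, 0.8909, 1


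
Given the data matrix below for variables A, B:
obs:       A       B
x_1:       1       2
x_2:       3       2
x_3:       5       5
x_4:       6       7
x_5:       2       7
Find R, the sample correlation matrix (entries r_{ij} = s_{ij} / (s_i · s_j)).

Step 1 — column means:
  mean(A) = (1 + 3 + 5 + 6 + 2) / 5 = 17/5 = 3.4
  mean(B) = (2 + 2 + 5 + 7 + 7) / 5 = 23/5 = 4.6

Step 2 — sample variances and covariances s[i,j] = (1/(n-1)) · Σ_k (x_{k,i} - mean_i) · (x_{k,j} - mean_j), with n-1 = 4:
  s[A,A] = ((-2.4)·(-2.4) + (-0.4)·(-0.4) + (1.6)·(1.6) + (2.6)·(2.6) + (-1.4)·(-1.4)) / 4 = 17.2/4 = 4.3
  s[A,B] = ((-2.4)·(-2.6) + (-0.4)·(-2.6) + (1.6)·(0.4) + (2.6)·(2.4) + (-1.4)·(2.4)) / 4 = 10.8/4 = 2.7
  s[B,B] = ((-2.6)·(-2.6) + (-2.6)·(-2.6) + (0.4)·(0.4) + (2.4)·(2.4) + (2.4)·(2.4)) / 4 = 25.2/4 = 6.3
  Sample standard deviations s_i = √(s[i,i]):
  s(A) = √(4.3) = 2.0736
  s(B) = √(6.3) = 2.51

Step 3 — r_{ij} = s_{ij} / (s_i · s_j):
  r[A,A] = 1 (diagonal).
  r[A,B] = 2.7 / (2.0736 · 2.51) = 2.7 / 5.2048 = 0.5188
  r[B,B] = 1 (diagonal).

R is symmetric with unit diagonal. Assembling:

R = [[1, 0.5188],
 [0.5188, 1]]


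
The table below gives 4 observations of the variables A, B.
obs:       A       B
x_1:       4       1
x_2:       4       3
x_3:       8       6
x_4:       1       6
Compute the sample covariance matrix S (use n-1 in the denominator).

Step 1 — column means:
  mean(A) = (4 + 4 + 8 + 1) / 4 = 17/4 = 4.25
  mean(B) = (1 + 3 + 6 + 6) / 4 = 16/4 = 4

Step 2 — sample covariance S[i,j] = (1/(n-1)) · Σ_k (x_{k,i} - mean_i) · (x_{k,j} - mean_j), with n-1 = 3.
  S[A,A] = ((-0.25)·(-0.25) + (-0.25)·(-0.25) + (3.75)·(3.75) + (-3.25)·(-3.25)) / 3 = 24.75/3 = 8.25
  S[A,B] = ((-0.25)·(-3) + (-0.25)·(-1) + (3.75)·(2) + (-3.25)·(2)) / 3 = 2/3 = 0.6667
  S[B,B] = ((-3)·(-3) + (-1)·(-1) + (2)·(2) + (2)·(2)) / 3 = 18/3 = 6

S is symmetric (S[j,i] = S[i,j]). Assembling:

S = [[8.25, 0.6667],
 [0.6667, 6]]


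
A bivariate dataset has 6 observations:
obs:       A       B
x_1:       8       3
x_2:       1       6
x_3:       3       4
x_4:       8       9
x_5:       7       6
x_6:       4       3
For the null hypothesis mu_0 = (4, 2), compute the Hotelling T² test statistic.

Step 1 — sample mean vector:
  mean(A) = (8 + 1 + 3 + 8 + 7 + 4) / 6 = 31/6 = 5.1667
  mean(B) = (3 + 6 + 4 + 9 + 6 + 3) / 6 = 31/6 = 5.1667
  x̄ = (5.1667, 5.1667),  deviation x̄ - mu_0 = (5.1667, 5.1667) - (4, 2) = (1.1667, 3.1667).

Step 2 — sample covariance matrix, S[i,j] = (1/(n-1)) · Σ_k (x_{k,i} - mean_i) · (x_{k,j} - mean_j), divisor n-1 = 5:
  S[A,A] = ((2.8333)·(2.8333) + (-4.1667)·(-4.1667) + (-2.1667)·(-2.1667) + (2.8333)·(2.8333) + (1.8333)·(1.8333) + (-1.1667)·(-1.1667)) / 5 = 42.8333/5 = 8.5667
  S[A,B] = ((2.8333)·(-2.1667) + (-4.1667)·(0.8333) + (-2.1667)·(-1.1667) + (2.8333)·(3.8333) + (1.8333)·(0.8333) + (-1.1667)·(-2.1667)) / 5 = 7.8333/5 = 1.5667
  S[B,B] = ((-2.1667)·(-2.1667) + (0.8333)·(0.8333) + (-1.1667)·(-1.1667) + (3.8333)·(3.8333) + (0.8333)·(0.8333) + (-2.1667)·(-2.1667)) / 5 = 26.8333/5 = 5.3667
  S = [[8.5667, 1.5667],
 [1.5667, 5.3667]].

Step 3 — invert S. det(S) = 8.5667·5.3667 - (1.5667)² = 43.52.
  S^{-1} = (1/det) · [[d, -b], [-b, a]] = [[0.1233, -0.036],
 [-0.036, 0.1968]].

Step 4 — quadratic form (x̄ - mu_0)^T · S^{-1} · (x̄ - mu_0):
  S^{-1} · (x̄ - mu_0) = (0.0299, 0.5813),
  (x̄ - mu_0)^T · [...] = (1.1667)·(0.0299) + (3.1667)·(0.5813) = 1.8758.

Step 5 — scale by n: T² = 6 · 1.8758 = 11.2546.

T² ≈ 11.2546


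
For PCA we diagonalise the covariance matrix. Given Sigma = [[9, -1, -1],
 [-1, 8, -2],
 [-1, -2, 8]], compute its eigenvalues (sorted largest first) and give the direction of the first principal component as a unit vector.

Step 1 — characteristic polynomial p(λ) = det(λI - Sigma) = λ³ - tr·λ² + c_1·λ - det, where tr = trace, c_1 = sum of the principal 2×2 minors, det = det(Sigma):
  tr = 9 + 8 + 8 = 25,
  c_1 = (9·8 - (-1)²) + (9·8 - (-1)²) + (8·8 - (-2)²) = 71 + 71 + 60 = 202,
  det = 9·(8·8 - (-2)²) - (-1)·((-1)·8 - (-2)·(-1)) + (-1)·((-1)·(-2) - 8·(-1)) = 9·(60) - (-1)·(-10) + (-1)·(10) = 520.
  So p(λ) = λ³ - 25λ² + 202λ - 520.
Step 2 — look for an integer root (rational root theorem: any rational root is an integer divisor of 520). Testing λ = 10:
  p(10) = 1000 - 2500 + 2020 - 520 = 0  ✓
  Dividing out (λ - 10): p(λ) = (λ - 10)(λ² - 15λ + 52).
Step 3 — remaining eigenvalues from the quadratic λ² - 15λ + 52 = 0:
  Δ = 15² - 4·52 = 225 - 208 = 17,  λ = (15 ± √17)/2 = (15 ± 4.1231)/2 ≈ 9.5616 or 5.4384.
  Sorted: λ_1 = 10,  λ_2 = 9.5616,  λ_3 = 5.4384  (check: sum = 25 = tr ✓).

Step 4 — unit eigenvector for λ_1 = 10: v spans the null space of (Sigma - λ_1 I), whose rows are
  r_1 = (-1, -1, -1),  r_2 = (-1, -2, -2),  r_3 = (-1, -2, -2).
  v is orthogonal to every row, so take v ∝ r_1 × r_2 = ((-1)·(-2) - (-1)·(-2), (-1)·(-1) - (-1)·(-2), (-1)·(-2) - (-1)·(-1)) = (0, -1, 1).
  Rescale (multiply by -1 so the first nonzero entry is positive): u = (0, 1, -1).
  ||u|| = √((0)² + (1)² + (-1)²) = √(2) ≈ 1.4142,  v_1 = u/||u|| ≈ (0, 0.7071, -0.7071) (||v_1|| = 1).

λ_1 = 10,  λ_2 = 9.5616,  λ_3 = 5.4384;  v_1 ≈ (0, 0.7071, -0.7071)


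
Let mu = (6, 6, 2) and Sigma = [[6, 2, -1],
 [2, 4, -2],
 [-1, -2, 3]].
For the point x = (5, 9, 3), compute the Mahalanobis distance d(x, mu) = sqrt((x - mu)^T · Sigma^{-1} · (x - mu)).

Step 1 — centre the observation: (x - mu) = (-1, 3, 1).

Step 2 — invert Sigma (cofactor / det for 3×3, or solve directly):
  Sigma^{-1} = [[0.2, -0.1, 0],
 [-0.1, 0.425, 0.25],
 [0, 0.25, 0.5]].

Step 3 — form the quadratic (x - mu)^T · Sigma^{-1} · (x - mu):
  Sigma^{-1} · (x - mu) = (-0.5, 1.625, 1.25).
  (x - mu)^T · [Sigma^{-1} · (x - mu)] = (-1)·(-0.5) + (3)·(1.625) + (1)·(1.25) = 6.625.

Step 4 — take square root: d = √(6.625) ≈ 2.5739.

d(x, mu) = √(6.625) ≈ 2.5739


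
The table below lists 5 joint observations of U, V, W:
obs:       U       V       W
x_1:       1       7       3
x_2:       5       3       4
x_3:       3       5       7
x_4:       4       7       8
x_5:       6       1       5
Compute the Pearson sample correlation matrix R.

Step 1 — column means:
  mean(U) = (1 + 5 + 3 + 4 + 6) / 5 = 19/5 = 3.8
  mean(V) = (7 + 3 + 5 + 7 + 1) / 5 = 23/5 = 4.6
  mean(W) = (3 + 4 + 7 + 8 + 5) / 5 = 27/5 = 5.4

Step 2 — sample variances and covariances s[i,j] = (1/(n-1)) · Σ_k (x_{k,i} - mean_i) · (x_{k,j} - mean_j), with n-1 = 4:
  s[U,U] = ((-2.8)·(-2.8) + (1.2)·(1.2) + (-0.8)·(-0.8) + (0.2)·(0.2) + (2.2)·(2.2)) / 4 = 14.8/4 = 3.7
  s[U,V] = ((-2.8)·(2.4) + (1.2)·(-1.6) + (-0.8)·(0.4) + (0.2)·(2.4) + (2.2)·(-3.6)) / 4 = -16.4/4 = -4.1
  s[U,W] = ((-2.8)·(-2.4) + (1.2)·(-1.4) + (-0.8)·(1.6) + (0.2)·(2.6) + (2.2)·(-0.4)) / 4 = 3.4/4 = 0.85
  s[V,V] = ((2.4)·(2.4) + (-1.6)·(-1.6) + (0.4)·(0.4) + (2.4)·(2.4) + (-3.6)·(-3.6)) / 4 = 27.2/4 = 6.8
  s[V,W] = ((2.4)·(-2.4) + (-1.6)·(-1.4) + (0.4)·(1.6) + (2.4)·(2.6) + (-3.6)·(-0.4)) / 4 = 4.8/4 = 1.2
  s[W,W] = ((-2.4)·(-2.4) + (-1.4)·(-1.4) + (1.6)·(1.6) + (2.6)·(2.6) + (-0.4)·(-0.4)) / 4 = 17.2/4 = 4.3
  Sample standard deviations s_i = √(s[i,i]):
  s(U) = √(3.7) = 1.9235
  s(V) = √(6.8) = 2.6077
  s(W) = √(4.3) = 2.0736

Step 3 — r_{ij} = s_{ij} / (s_i · s_j):
  r[U,U] = 1 (diagonal).
  r[U,V] = -4.1 / (1.9235 · 2.6077) = -4.1 / 5.016 = -0.8174
  r[U,W] = 0.85 / (1.9235 · 2.0736) = 0.85 / 3.9887 = 0.2131
  r[V,V] = 1 (diagonal).
  r[V,W] = 1.2 / (2.6077 · 2.0736) = 1.2 / 5.4074 = 0.2219
  r[W,W] = 1 (diagonal).

R is symmetric with unit diagonal. Assembling:

R = [[1, -0.8174, 0.2131],
 [-0.8174, 1, 0.2219],
 [0.2131, 0.2219, 1]]


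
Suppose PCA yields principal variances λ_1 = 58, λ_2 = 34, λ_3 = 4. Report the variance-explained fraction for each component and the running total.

Step 1 — total variance = trace(Sigma) = Σ λ_i = 58 + 34 + 4 = 96.

Step 2 — fraction explained by component i = λ_i / Σ λ:
  PC1: 58/96 = 0.6042
  PC2: 34/96 = 0.3542
  PC3: 4/96 = 0.0417

Step 3 — cumulative fraction after k components = (λ_1 + ... + λ_k) / Σ λ:
  k = 1: 58/96 = 0.6042
  k = 2: (58 + 34)/96 = 92/96 = 0.9583
  k = 3: (58 + 34 + 4)/96 = 96/96 = 1

Summary (fraction, with percent):

explained: PC1 0.6042 (60.42%), PC2 0.3542 (35.42%), PC3 0.0417 (4.17%);  cumulative: 0.6042, 0.9583, 1


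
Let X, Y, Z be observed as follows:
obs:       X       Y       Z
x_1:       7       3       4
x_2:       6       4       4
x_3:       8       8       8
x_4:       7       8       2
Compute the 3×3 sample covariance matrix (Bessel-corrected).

Step 1 — column means:
  mean(X) = (7 + 6 + 8 + 7) / 4 = 28/4 = 7
  mean(Y) = (3 + 4 + 8 + 8) / 4 = 23/4 = 5.75
  mean(Z) = (4 + 4 + 8 + 2) / 4 = 18/4 = 4.5

Step 2 — sample covariance S[i,j] = (1/(n-1)) · Σ_k (x_{k,i} - mean_i) · (x_{k,j} - mean_j), with n-1 = 3.
  S[X,X] = ((0)·(0) + (-1)·(-1) + (1)·(1) + (0)·(0)) / 3 = 2/3 = 0.6667
  S[X,Y] = ((0)·(-2.75) + (-1)·(-1.75) + (1)·(2.25) + (0)·(2.25)) / 3 = 4/3 = 1.3333
  S[X,Z] = ((0)·(-0.5) + (-1)·(-0.5) + (1)·(3.5) + (0)·(-2.5)) / 3 = 4/3 = 1.3333
  S[Y,Y] = ((-2.75)·(-2.75) + (-1.75)·(-1.75) + (2.25)·(2.25) + (2.25)·(2.25)) / 3 = 20.75/3 = 6.9167
  S[Y,Z] = ((-2.75)·(-0.5) + (-1.75)·(-0.5) + (2.25)·(3.5) + (2.25)·(-2.5)) / 3 = 4.5/3 = 1.5
  S[Z,Z] = ((-0.5)·(-0.5) + (-0.5)·(-0.5) + (3.5)·(3.5) + (-2.5)·(-2.5)) / 3 = 19/3 = 6.3333

S is symmetric (S[j,i] = S[i,j]). Assembling:

S = [[0.6667, 1.3333, 1.3333],
 [1.3333, 6.9167, 1.5],
 [1.3333, 1.5, 6.3333]]


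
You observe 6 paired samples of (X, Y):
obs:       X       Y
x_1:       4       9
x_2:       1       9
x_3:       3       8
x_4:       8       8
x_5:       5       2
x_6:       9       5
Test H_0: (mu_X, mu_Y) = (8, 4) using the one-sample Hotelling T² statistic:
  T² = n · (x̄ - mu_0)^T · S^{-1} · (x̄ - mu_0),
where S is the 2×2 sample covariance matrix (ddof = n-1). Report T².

Step 1 — sample mean vector:
  mean(X) = (4 + 1 + 3 + 8 + 5 + 9) / 6 = 30/6 = 5
  mean(Y) = (9 + 9 + 8 + 8 + 2 + 5) / 6 = 41/6 = 6.8333
  x̄ = (5, 6.8333),  deviation x̄ - mu_0 = (5, 6.8333) - (8, 4) = (-3, 2.8333).

Step 2 — sample covariance matrix, S[i,j] = (1/(n-1)) · Σ_k (x_{k,i} - mean_i) · (x_{k,j} - mean_j), divisor n-1 = 5:
  S[X,X] = ((-1)·(-1) + (-4)·(-4) + (-2)·(-2) + (3)·(3) + (0)·(0) + (4)·(4)) / 5 = 46/5 = 9.2
  S[X,Y] = ((-1)·(2.1667) + (-4)·(2.1667) + (-2)·(1.1667) + (3)·(1.1667) + (0)·(-4.8333) + (4)·(-1.8333)) / 5 = -17/5 = -3.4
  S[Y,Y] = ((2.1667)·(2.1667) + (2.1667)·(2.1667) + (1.1667)·(1.1667) + (1.1667)·(1.1667) + (-4.8333)·(-4.8333) + (-1.8333)·(-1.8333)) / 5 = 38.8333/5 = 7.7667
  S = [[9.2, -3.4],
 [-3.4, 7.7667]].

Step 3 — invert S. det(S) = 9.2·7.7667 - (-3.4)² = 59.8933.
  S^{-1} = (1/det) · [[d, -b], [-b, a]] = [[0.1297, 0.0568],
 [0.0568, 0.1536]].

Step 4 — quadratic form (x̄ - mu_0)^T · S^{-1} · (x̄ - mu_0):
  S^{-1} · (x̄ - mu_0) = (-0.2282, 0.2649),
  (x̄ - mu_0)^T · [...] = (-3)·(-0.2282) + (2.8333)·(0.2649) = 1.4351.

Step 5 — scale by n: T² = 6 · 1.4351 = 8.6109.

T² ≈ 8.6109


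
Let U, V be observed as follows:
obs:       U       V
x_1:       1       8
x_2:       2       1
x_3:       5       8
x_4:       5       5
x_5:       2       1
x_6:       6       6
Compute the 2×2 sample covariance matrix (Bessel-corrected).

Step 1 — column means:
  mean(U) = (1 + 2 + 5 + 5 + 2 + 6) / 6 = 21/6 = 3.5
  mean(V) = (8 + 1 + 8 + 5 + 1 + 6) / 6 = 29/6 = 4.8333

Step 2 — sample covariance S[i,j] = (1/(n-1)) · Σ_k (x_{k,i} - mean_i) · (x_{k,j} - mean_j), with n-1 = 5.
  S[U,U] = ((-2.5)·(-2.5) + (-1.5)·(-1.5) + (1.5)·(1.5) + (1.5)·(1.5) + (-1.5)·(-1.5) + (2.5)·(2.5)) / 5 = 21.5/5 = 4.3
  S[U,V] = ((-2.5)·(3.1667) + (-1.5)·(-3.8333) + (1.5)·(3.1667) + (1.5)·(0.1667) + (-1.5)·(-3.8333) + (2.5)·(1.1667)) / 5 = 11.5/5 = 2.3
  S[V,V] = ((3.1667)·(3.1667) + (-3.8333)·(-3.8333) + (3.1667)·(3.1667) + (0.1667)·(0.1667) + (-3.8333)·(-3.8333) + (1.1667)·(1.1667)) / 5 = 50.8333/5 = 10.1667

S is symmetric (S[j,i] = S[i,j]). Assembling:

S = [[4.3, 2.3],
 [2.3, 10.1667]]


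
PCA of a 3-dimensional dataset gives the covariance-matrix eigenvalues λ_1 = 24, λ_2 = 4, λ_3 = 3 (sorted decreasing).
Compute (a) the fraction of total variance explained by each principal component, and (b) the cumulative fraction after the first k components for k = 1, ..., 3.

Step 1 — total variance = trace(Sigma) = Σ λ_i = 24 + 4 + 3 = 31.

Step 2 — fraction explained by component i = λ_i / Σ λ:
  PC1: 24/31 = 0.7742
  PC2: 4/31 = 0.129
  PC3: 3/31 = 0.0968

Step 3 — cumulative fraction after k components = (λ_1 + ... + λ_k) / Σ λ:
  k = 1: 24/31 = 0.7742
  k = 2: (24 + 4)/31 = 28/31 = 0.9032
  k = 3: (24 + 4 + 3)/31 = 31/31 = 1

Summary (fraction, with percent):

explained: PC1 0.7742 (77.42%), PC2 0.129 (12.9%), PC3 0.0968 (9.68%);  cumulative: 0.7742, 0.9032, 1


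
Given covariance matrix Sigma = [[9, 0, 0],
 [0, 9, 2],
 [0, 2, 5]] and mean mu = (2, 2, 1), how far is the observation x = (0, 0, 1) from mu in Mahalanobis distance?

Step 1 — centre the observation: (x - mu) = (-2, -2, 0).

Step 2 — invert Sigma (cofactor / det for 3×3, or solve directly):
  Sigma^{-1} = [[0.1111, 0, 0],
 [0, 0.122, -0.0488],
 [0, -0.0488, 0.2195]].

Step 3 — form the quadratic (x - mu)^T · Sigma^{-1} · (x - mu):
  Sigma^{-1} · (x - mu) = (-0.2222, -0.2439, 0.0976).
  (x - mu)^T · [Sigma^{-1} · (x - mu)] = (-2)·(-0.2222) + (-2)·(-0.2439) + (0)·(0.0976) = 0.9322.

Step 4 — take square root: d = √(0.9322) ≈ 0.9655.

d(x, mu) = √(0.9322) ≈ 0.9655


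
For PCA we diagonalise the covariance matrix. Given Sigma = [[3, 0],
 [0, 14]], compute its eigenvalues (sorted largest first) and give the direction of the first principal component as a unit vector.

Step 1 — characteristic polynomial of 2×2 Sigma:
  det(Sigma - λI) = λ² - trace · λ + det = 0.
  trace = 3 + 14 = 17, det = 3·14 - (0)² = 42.
Step 2 — discriminant:
  Δ = trace² - 4·det = 289 - 168 = 121.
Step 3 — eigenvalues:
  λ = (trace ± √Δ)/2 = (17 ± 11)/2,
  λ_1 = 14,  λ_2 = 3.

Step 4 — unit eigenvector for λ_1: Sigma is diagonal, so its eigenvectors are the coordinate axes. λ_1 = 14 is the diagonal entry on the second coordinate axis, hence
  v_1 = (0, 1) (||v_1|| = 1).

λ_1 = 14,  λ_2 = 3;  v_1 ≈ (0, 1)


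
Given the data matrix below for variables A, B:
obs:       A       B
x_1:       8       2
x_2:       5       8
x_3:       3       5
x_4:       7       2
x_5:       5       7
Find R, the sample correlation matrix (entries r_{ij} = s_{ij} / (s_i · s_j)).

Step 1 — column means:
  mean(A) = (8 + 5 + 3 + 7 + 5) / 5 = 28/5 = 5.6
  mean(B) = (2 + 8 + 5 + 2 + 7) / 5 = 24/5 = 4.8

Step 2 — sample variances and covariances s[i,j] = (1/(n-1)) · Σ_k (x_{k,i} - mean_i) · (x_{k,j} - mean_j), with n-1 = 4:
  s[A,A] = ((2.4)·(2.4) + (-0.6)·(-0.6) + (-2.6)·(-2.6) + (1.4)·(1.4) + (-0.6)·(-0.6)) / 4 = 15.2/4 = 3.8
  s[A,B] = ((2.4)·(-2.8) + (-0.6)·(3.2) + (-2.6)·(0.2) + (1.4)·(-2.8) + (-0.6)·(2.2)) / 4 = -14.4/4 = -3.6
  s[B,B] = ((-2.8)·(-2.8) + (3.2)·(3.2) + (0.2)·(0.2) + (-2.8)·(-2.8) + (2.2)·(2.2)) / 4 = 30.8/4 = 7.7
  Sample standard deviations s_i = √(s[i,i]):
  s(A) = √(3.8) = 1.9494
  s(B) = √(7.7) = 2.7749

Step 3 — r_{ij} = s_{ij} / (s_i · s_j):
  r[A,A] = 1 (diagonal).
  r[A,B] = -3.6 / (1.9494 · 2.7749) = -3.6 / 5.4093 = -0.6655
  r[B,B] = 1 (diagonal).

R is symmetric with unit diagonal. Assembling:

R = [[1, -0.6655],
 [-0.6655, 1]]


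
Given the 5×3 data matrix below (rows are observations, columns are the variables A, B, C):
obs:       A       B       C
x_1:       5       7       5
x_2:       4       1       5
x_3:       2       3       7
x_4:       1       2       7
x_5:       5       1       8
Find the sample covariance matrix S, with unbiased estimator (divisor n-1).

Step 1 — column means:
  mean(A) = (5 + 4 + 2 + 1 + 5) / 5 = 17/5 = 3.4
  mean(B) = (7 + 1 + 3 + 2 + 1) / 5 = 14/5 = 2.8
  mean(C) = (5 + 5 + 7 + 7 + 8) / 5 = 32/5 = 6.4

Step 2 — sample covariance S[i,j] = (1/(n-1)) · Σ_k (x_{k,i} - mean_i) · (x_{k,j} - mean_j), with n-1 = 4.
  S[A,A] = ((1.6)·(1.6) + (0.6)·(0.6) + (-1.4)·(-1.4) + (-2.4)·(-2.4) + (1.6)·(1.6)) / 4 = 13.2/4 = 3.3
  S[A,B] = ((1.6)·(4.2) + (0.6)·(-1.8) + (-1.4)·(0.2) + (-2.4)·(-0.8) + (1.6)·(-1.8)) / 4 = 4.4/4 = 1.1
  S[A,C] = ((1.6)·(-1.4) + (0.6)·(-1.4) + (-1.4)·(0.6) + (-2.4)·(0.6) + (1.6)·(1.6)) / 4 = -2.8/4 = -0.7
  S[B,B] = ((4.2)·(4.2) + (-1.8)·(-1.8) + (0.2)·(0.2) + (-0.8)·(-0.8) + (-1.8)·(-1.8)) / 4 = 24.8/4 = 6.2
  S[B,C] = ((4.2)·(-1.4) + (-1.8)·(-1.4) + (0.2)·(0.6) + (-0.8)·(0.6) + (-1.8)·(1.6)) / 4 = -6.6/4 = -1.65
  S[C,C] = ((-1.4)·(-1.4) + (-1.4)·(-1.4) + (0.6)·(0.6) + (0.6)·(0.6) + (1.6)·(1.6)) / 4 = 7.2/4 = 1.8

S is symmetric (S[j,i] = S[i,j]). Assembling:

S = [[3.3, 1.1, -0.7],
 [1.1, 6.2, -1.65],
 [-0.7, -1.65, 1.8]]


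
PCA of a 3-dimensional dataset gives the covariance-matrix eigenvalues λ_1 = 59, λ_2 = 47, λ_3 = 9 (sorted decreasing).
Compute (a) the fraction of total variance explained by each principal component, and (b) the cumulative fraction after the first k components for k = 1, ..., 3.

Step 1 — total variance = trace(Sigma) = Σ λ_i = 59 + 47 + 9 = 115.

Step 2 — fraction explained by component i = λ_i / Σ λ:
  PC1: 59/115 = 0.513
  PC2: 47/115 = 0.4087
  PC3: 9/115 = 0.0783

Step 3 — cumulative fraction after k components = (λ_1 + ... + λ_k) / Σ λ:
  k = 1: 59/115 = 0.513
  k = 2: (59 + 47)/115 = 106/115 = 0.9217
  k = 3: (59 + 47 + 9)/115 = 115/115 = 1

Summary (fraction, with percent):

explained: PC1 0.513 (51.3%), PC2 0.4087 (40.87%), PC3 0.0783 (7.83%);  cumulative: 0.513, 0.9217, 1


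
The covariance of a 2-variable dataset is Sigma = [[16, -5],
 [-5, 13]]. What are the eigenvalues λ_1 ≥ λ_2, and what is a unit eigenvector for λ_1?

Step 1 — characteristic polynomial of 2×2 Sigma:
  det(Sigma - λI) = λ² - trace · λ + det = 0.
  trace = 16 + 13 = 29, det = 16·13 - (-5)² = 183.
Step 2 — discriminant:
  Δ = trace² - 4·det = 841 - 732 = 109.
Step 3 — eigenvalues:
  λ = (trace ± √Δ)/2 = (29 ± 10.4403)/2,
  λ_1 = 19.7202,  λ_2 = 9.2798.

Step 4 — unit eigenvector for λ_1: solve (Sigma - λ_1 I)v = 0. First row:
  (16 - 19.7202)·v_x + (-5)·v_y = 0, i.e. (-3.7202)·v_x + (-5)·v_y = 0,
  so v ∝ (b, λ_1 - a) = (-5, 3.7202); multiply by -1 so the first entry is positive: u = (5, -3.7202).
  ||u|| = √((5)² + (-3.7202)²) = √(38.8395) ≈ 6.2321,
  v_1 = u/||u|| ≈ (0.8023, -0.5969) (||v_1|| = 1).

λ_1 = 19.7202,  λ_2 = 9.2798;  v_1 ≈ (0.8023, -0.5969)


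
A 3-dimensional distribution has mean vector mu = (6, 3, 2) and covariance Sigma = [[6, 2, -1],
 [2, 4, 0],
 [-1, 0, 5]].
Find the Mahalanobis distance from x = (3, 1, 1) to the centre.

Step 1 — centre the observation: (x - mu) = (-3, -2, -1).

Step 2 — invert Sigma (cofactor / det for 3×3, or solve directly):
  Sigma^{-1} = [[0.2083, -0.1042, 0.0417],
 [-0.1042, 0.3021, -0.0208],
 [0.0417, -0.0208, 0.2083]].

Step 3 — form the quadratic (x - mu)^T · Sigma^{-1} · (x - mu):
  Sigma^{-1} · (x - mu) = (-0.4583, -0.2708, -0.2917).
  (x - mu)^T · [Sigma^{-1} · (x - mu)] = (-3)·(-0.4583) + (-2)·(-0.2708) + (-1)·(-0.2917) = 2.2083.

Step 4 — take square root: d = √(2.2083) ≈ 1.486.

d(x, mu) = √(2.2083) ≈ 1.486


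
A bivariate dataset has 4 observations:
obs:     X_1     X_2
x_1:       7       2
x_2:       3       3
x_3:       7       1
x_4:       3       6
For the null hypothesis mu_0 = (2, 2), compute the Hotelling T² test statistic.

Step 1 — sample mean vector:
  mean(X_1) = (7 + 3 + 7 + 3) / 4 = 20/4 = 5
  mean(X_2) = (2 + 3 + 1 + 6) / 4 = 12/4 = 3
  x̄ = (5, 3),  deviation x̄ - mu_0 = (5, 3) - (2, 2) = (3, 1).

Step 2 — sample covariance matrix, S[i,j] = (1/(n-1)) · Σ_k (x_{k,i} - mean_i) · (x_{k,j} - mean_j), divisor n-1 = 3:
  S[X_1,X_1] = ((2)·(2) + (-2)·(-2) + (2)·(2) + (-2)·(-2)) / 3 = 16/3 = 5.3333
  S[X_1,X_2] = ((2)·(-1) + (-2)·(0) + (2)·(-2) + (-2)·(3)) / 3 = -12/3 = -4
  S[X_2,X_2] = ((-1)·(-1) + (0)·(0) + (-2)·(-2) + (3)·(3)) / 3 = 14/3 = 4.6667
  S = [[5.3333, -4],
 [-4, 4.6667]].

Step 3 — invert S. det(S) = 5.3333·4.6667 - (-4)² = 8.8889.
  S^{-1} = (1/det) · [[d, -b], [-b, a]] = [[0.525, 0.45],
 [0.45, 0.6]].

Step 4 — quadratic form (x̄ - mu_0)^T · S^{-1} · (x̄ - mu_0):
  S^{-1} · (x̄ - mu_0) = (2.025, 1.95),
  (x̄ - mu_0)^T · [...] = (3)·(2.025) + (1)·(1.95) = 8.025.

Step 5 — scale by n: T² = 4 · 8.025 = 32.1.

T² ≈ 32.1


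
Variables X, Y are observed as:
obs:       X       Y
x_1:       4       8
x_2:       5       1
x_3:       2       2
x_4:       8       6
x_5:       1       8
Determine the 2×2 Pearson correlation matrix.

Step 1 — column means:
  mean(X) = (4 + 5 + 2 + 8 + 1) / 5 = 20/5 = 4
  mean(Y) = (8 + 1 + 2 + 6 + 8) / 5 = 25/5 = 5

Step 2 — sample variances and covariances s[i,j] = (1/(n-1)) · Σ_k (x_{k,i} - mean_i) · (x_{k,j} - mean_j), with n-1 = 4:
  s[X,X] = ((0)·(0) + (1)·(1) + (-2)·(-2) + (4)·(4) + (-3)·(-3)) / 4 = 30/4 = 7.5
  s[X,Y] = ((0)·(3) + (1)·(-4) + (-2)·(-3) + (4)·(1) + (-3)·(3)) / 4 = -3/4 = -0.75
  s[Y,Y] = ((3)·(3) + (-4)·(-4) + (-3)·(-3) + (1)·(1) + (3)·(3)) / 4 = 44/4 = 11
  Sample standard deviations s_i = √(s[i,i]):
  s(X) = √(7.5) = 2.7386
  s(Y) = √(11) = 3.3166

Step 3 — r_{ij} = s_{ij} / (s_i · s_j):
  r[X,X] = 1 (diagonal).
  r[X,Y] = -0.75 / (2.7386 · 3.3166) = -0.75 / 9.083 = -0.0826
  r[Y,Y] = 1 (diagonal).

R is symmetric with unit diagonal. Assembling:

R = [[1, -0.0826],
 [-0.0826, 1]]


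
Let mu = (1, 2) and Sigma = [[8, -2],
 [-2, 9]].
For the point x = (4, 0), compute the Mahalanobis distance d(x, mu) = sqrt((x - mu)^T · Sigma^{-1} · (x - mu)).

Step 1 — centre the observation: (x - mu) = (3, -2).

Step 2 — invert Sigma. det(Sigma) = 8·9 - (-2)² = 68.
  Sigma^{-1} = (1/det) · [[d, -b], [-b, a]] = [[0.1324, 0.0294],
 [0.0294, 0.1176]].

Step 3 — form the quadratic (x - mu)^T · Sigma^{-1} · (x - mu):
  Sigma^{-1} · (x - mu) = (0.3382, -0.1471).
  (x - mu)^T · [Sigma^{-1} · (x - mu)] = (3)·(0.3382) + (-2)·(-0.1471) = 1.3088.

Step 4 — take square root: d = √(1.3088) ≈ 1.144.

d(x, mu) = √(1.3088) ≈ 1.144


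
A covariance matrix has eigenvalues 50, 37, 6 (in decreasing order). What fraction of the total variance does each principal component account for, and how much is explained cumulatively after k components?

Step 1 — total variance = trace(Sigma) = Σ λ_i = 50 + 37 + 6 = 93.

Step 2 — fraction explained by component i = λ_i / Σ λ:
  PC1: 50/93 = 0.5376
  PC2: 37/93 = 0.3978
  PC3: 6/93 = 0.0645

Step 3 — cumulative fraction after k components = (λ_1 + ... + λ_k) / Σ λ:
  k = 1: 50/93 = 0.5376
  k = 2: (50 + 37)/93 = 87/93 = 0.9355
  k = 3: (50 + 37 + 6)/93 = 93/93 = 1

Summary (fraction, with percent):

explained: PC1 0.5376 (53.76%), PC2 0.3978 (39.78%), PC3 0.0645 (6.45%);  cumulative: 0.5376, 0.9355, 1
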